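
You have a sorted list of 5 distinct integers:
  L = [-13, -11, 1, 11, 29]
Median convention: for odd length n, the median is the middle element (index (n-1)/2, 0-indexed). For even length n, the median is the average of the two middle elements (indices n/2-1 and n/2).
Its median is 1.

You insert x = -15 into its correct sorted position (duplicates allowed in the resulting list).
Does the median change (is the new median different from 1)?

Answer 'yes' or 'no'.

Old median = 1
Insert x = -15
New median = -5
Changed? yes

Answer: yes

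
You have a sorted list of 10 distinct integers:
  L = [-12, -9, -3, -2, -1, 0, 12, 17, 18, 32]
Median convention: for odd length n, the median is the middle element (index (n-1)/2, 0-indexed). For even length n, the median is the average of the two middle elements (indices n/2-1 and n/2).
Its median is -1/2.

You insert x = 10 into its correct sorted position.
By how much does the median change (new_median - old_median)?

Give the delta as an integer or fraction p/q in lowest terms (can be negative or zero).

Answer: 1/2

Derivation:
Old median = -1/2
After inserting x = 10: new sorted = [-12, -9, -3, -2, -1, 0, 10, 12, 17, 18, 32]
New median = 0
Delta = 0 - -1/2 = 1/2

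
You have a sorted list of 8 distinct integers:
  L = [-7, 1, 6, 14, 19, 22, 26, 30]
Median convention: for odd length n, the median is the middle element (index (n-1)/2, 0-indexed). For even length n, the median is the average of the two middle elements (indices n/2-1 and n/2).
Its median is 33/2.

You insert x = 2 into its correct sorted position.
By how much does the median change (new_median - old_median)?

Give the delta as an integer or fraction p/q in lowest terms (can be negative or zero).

Answer: -5/2

Derivation:
Old median = 33/2
After inserting x = 2: new sorted = [-7, 1, 2, 6, 14, 19, 22, 26, 30]
New median = 14
Delta = 14 - 33/2 = -5/2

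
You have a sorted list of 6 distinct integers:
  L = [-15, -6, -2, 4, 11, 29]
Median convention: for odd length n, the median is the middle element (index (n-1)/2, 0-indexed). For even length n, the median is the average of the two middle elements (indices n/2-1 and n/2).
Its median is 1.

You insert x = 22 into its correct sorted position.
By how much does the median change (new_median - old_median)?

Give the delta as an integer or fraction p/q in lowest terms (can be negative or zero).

Old median = 1
After inserting x = 22: new sorted = [-15, -6, -2, 4, 11, 22, 29]
New median = 4
Delta = 4 - 1 = 3

Answer: 3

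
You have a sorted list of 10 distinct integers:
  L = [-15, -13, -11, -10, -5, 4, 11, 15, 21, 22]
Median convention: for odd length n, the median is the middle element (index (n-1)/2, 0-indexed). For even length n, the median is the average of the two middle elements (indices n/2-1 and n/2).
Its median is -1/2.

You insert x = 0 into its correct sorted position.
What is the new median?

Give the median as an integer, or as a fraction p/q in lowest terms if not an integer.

Old list (sorted, length 10): [-15, -13, -11, -10, -5, 4, 11, 15, 21, 22]
Old median = -1/2
Insert x = 0
Old length even (10). Middle pair: indices 4,5 = -5,4.
New length odd (11). New median = single middle element.
x = 0: 5 elements are < x, 5 elements are > x.
New sorted list: [-15, -13, -11, -10, -5, 0, 4, 11, 15, 21, 22]
New median = 0

Answer: 0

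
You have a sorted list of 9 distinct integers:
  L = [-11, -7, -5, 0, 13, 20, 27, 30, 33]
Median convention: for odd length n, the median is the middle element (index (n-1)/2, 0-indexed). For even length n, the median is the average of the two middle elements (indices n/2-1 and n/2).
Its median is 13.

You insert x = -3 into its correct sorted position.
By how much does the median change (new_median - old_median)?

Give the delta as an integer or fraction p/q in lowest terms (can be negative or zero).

Answer: -13/2

Derivation:
Old median = 13
After inserting x = -3: new sorted = [-11, -7, -5, -3, 0, 13, 20, 27, 30, 33]
New median = 13/2
Delta = 13/2 - 13 = -13/2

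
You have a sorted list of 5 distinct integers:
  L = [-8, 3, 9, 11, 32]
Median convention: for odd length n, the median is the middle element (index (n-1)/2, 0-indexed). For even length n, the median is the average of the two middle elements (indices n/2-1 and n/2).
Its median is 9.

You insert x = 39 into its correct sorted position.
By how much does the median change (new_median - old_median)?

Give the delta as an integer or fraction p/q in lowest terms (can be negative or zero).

Answer: 1

Derivation:
Old median = 9
After inserting x = 39: new sorted = [-8, 3, 9, 11, 32, 39]
New median = 10
Delta = 10 - 9 = 1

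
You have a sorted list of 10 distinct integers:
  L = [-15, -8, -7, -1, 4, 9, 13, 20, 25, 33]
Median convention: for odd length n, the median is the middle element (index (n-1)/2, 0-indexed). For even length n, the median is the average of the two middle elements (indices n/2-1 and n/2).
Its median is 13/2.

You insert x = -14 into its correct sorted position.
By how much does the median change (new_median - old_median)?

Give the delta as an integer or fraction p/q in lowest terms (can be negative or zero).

Answer: -5/2

Derivation:
Old median = 13/2
After inserting x = -14: new sorted = [-15, -14, -8, -7, -1, 4, 9, 13, 20, 25, 33]
New median = 4
Delta = 4 - 13/2 = -5/2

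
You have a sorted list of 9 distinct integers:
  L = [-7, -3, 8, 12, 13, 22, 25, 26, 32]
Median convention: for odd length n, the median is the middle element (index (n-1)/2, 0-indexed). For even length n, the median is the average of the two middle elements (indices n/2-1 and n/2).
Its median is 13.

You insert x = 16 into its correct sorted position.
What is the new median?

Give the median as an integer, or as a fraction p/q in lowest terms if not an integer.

Old list (sorted, length 9): [-7, -3, 8, 12, 13, 22, 25, 26, 32]
Old median = 13
Insert x = 16
Old length odd (9). Middle was index 4 = 13.
New length even (10). New median = avg of two middle elements.
x = 16: 5 elements are < x, 4 elements are > x.
New sorted list: [-7, -3, 8, 12, 13, 16, 22, 25, 26, 32]
New median = 29/2

Answer: 29/2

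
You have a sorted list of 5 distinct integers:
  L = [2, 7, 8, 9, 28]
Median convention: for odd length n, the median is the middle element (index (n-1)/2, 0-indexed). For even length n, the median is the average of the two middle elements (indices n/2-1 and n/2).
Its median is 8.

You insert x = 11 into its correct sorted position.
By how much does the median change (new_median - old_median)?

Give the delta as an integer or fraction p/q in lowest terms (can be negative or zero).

Old median = 8
After inserting x = 11: new sorted = [2, 7, 8, 9, 11, 28]
New median = 17/2
Delta = 17/2 - 8 = 1/2

Answer: 1/2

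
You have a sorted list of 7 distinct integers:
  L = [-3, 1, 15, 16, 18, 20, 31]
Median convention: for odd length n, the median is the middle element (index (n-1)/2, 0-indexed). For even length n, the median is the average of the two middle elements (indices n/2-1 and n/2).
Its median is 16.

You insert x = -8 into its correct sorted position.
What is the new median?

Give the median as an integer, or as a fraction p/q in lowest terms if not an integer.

Answer: 31/2

Derivation:
Old list (sorted, length 7): [-3, 1, 15, 16, 18, 20, 31]
Old median = 16
Insert x = -8
Old length odd (7). Middle was index 3 = 16.
New length even (8). New median = avg of two middle elements.
x = -8: 0 elements are < x, 7 elements are > x.
New sorted list: [-8, -3, 1, 15, 16, 18, 20, 31]
New median = 31/2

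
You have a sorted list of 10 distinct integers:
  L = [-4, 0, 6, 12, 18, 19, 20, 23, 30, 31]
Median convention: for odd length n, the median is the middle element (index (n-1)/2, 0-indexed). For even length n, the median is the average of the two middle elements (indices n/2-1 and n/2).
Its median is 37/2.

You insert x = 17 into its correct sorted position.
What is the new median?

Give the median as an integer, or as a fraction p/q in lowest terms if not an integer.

Old list (sorted, length 10): [-4, 0, 6, 12, 18, 19, 20, 23, 30, 31]
Old median = 37/2
Insert x = 17
Old length even (10). Middle pair: indices 4,5 = 18,19.
New length odd (11). New median = single middle element.
x = 17: 4 elements are < x, 6 elements are > x.
New sorted list: [-4, 0, 6, 12, 17, 18, 19, 20, 23, 30, 31]
New median = 18

Answer: 18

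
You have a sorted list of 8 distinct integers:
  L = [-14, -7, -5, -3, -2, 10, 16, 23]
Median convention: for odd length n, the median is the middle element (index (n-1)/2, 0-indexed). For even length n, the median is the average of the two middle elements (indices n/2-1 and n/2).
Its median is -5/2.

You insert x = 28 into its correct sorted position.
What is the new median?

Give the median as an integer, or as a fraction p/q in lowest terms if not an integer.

Old list (sorted, length 8): [-14, -7, -5, -3, -2, 10, 16, 23]
Old median = -5/2
Insert x = 28
Old length even (8). Middle pair: indices 3,4 = -3,-2.
New length odd (9). New median = single middle element.
x = 28: 8 elements are < x, 0 elements are > x.
New sorted list: [-14, -7, -5, -3, -2, 10, 16, 23, 28]
New median = -2

Answer: -2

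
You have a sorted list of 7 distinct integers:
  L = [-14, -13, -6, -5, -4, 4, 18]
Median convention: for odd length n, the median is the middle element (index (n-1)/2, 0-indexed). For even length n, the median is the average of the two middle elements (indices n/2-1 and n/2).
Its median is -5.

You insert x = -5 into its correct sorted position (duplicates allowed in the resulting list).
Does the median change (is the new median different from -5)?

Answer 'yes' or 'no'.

Answer: no

Derivation:
Old median = -5
Insert x = -5
New median = -5
Changed? no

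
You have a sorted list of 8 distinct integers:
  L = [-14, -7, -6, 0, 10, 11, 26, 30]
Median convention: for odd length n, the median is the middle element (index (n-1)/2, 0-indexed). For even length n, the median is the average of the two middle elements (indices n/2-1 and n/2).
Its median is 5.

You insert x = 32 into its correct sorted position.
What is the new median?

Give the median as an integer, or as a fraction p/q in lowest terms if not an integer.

Old list (sorted, length 8): [-14, -7, -6, 0, 10, 11, 26, 30]
Old median = 5
Insert x = 32
Old length even (8). Middle pair: indices 3,4 = 0,10.
New length odd (9). New median = single middle element.
x = 32: 8 elements are < x, 0 elements are > x.
New sorted list: [-14, -7, -6, 0, 10, 11, 26, 30, 32]
New median = 10

Answer: 10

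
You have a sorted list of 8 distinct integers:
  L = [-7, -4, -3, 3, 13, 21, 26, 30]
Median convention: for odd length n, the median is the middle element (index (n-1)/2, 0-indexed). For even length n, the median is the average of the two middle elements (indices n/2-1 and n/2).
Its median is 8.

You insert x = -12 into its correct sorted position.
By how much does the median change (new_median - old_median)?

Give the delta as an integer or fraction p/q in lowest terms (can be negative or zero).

Answer: -5

Derivation:
Old median = 8
After inserting x = -12: new sorted = [-12, -7, -4, -3, 3, 13, 21, 26, 30]
New median = 3
Delta = 3 - 8 = -5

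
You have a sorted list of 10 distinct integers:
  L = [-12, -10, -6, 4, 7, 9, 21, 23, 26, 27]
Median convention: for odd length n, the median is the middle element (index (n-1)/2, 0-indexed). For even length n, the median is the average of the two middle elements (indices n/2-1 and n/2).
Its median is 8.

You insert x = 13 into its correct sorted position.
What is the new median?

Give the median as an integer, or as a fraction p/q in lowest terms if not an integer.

Answer: 9

Derivation:
Old list (sorted, length 10): [-12, -10, -6, 4, 7, 9, 21, 23, 26, 27]
Old median = 8
Insert x = 13
Old length even (10). Middle pair: indices 4,5 = 7,9.
New length odd (11). New median = single middle element.
x = 13: 6 elements are < x, 4 elements are > x.
New sorted list: [-12, -10, -6, 4, 7, 9, 13, 21, 23, 26, 27]
New median = 9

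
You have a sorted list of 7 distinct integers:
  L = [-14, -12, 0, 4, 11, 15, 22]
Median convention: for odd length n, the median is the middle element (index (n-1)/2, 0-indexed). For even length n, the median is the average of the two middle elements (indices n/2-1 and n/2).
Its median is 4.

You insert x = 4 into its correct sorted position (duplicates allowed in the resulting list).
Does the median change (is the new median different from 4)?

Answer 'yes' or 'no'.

Old median = 4
Insert x = 4
New median = 4
Changed? no

Answer: no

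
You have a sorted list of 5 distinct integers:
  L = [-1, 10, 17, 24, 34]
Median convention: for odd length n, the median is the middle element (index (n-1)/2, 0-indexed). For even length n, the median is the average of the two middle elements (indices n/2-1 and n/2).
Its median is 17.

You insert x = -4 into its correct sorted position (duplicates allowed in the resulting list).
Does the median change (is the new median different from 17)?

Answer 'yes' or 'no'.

Old median = 17
Insert x = -4
New median = 27/2
Changed? yes

Answer: yes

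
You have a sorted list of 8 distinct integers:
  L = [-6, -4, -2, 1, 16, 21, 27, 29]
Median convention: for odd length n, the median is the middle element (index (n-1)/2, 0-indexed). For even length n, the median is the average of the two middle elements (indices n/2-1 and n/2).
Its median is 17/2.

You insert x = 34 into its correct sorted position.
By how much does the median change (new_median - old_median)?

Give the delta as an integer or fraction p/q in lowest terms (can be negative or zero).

Old median = 17/2
After inserting x = 34: new sorted = [-6, -4, -2, 1, 16, 21, 27, 29, 34]
New median = 16
Delta = 16 - 17/2 = 15/2

Answer: 15/2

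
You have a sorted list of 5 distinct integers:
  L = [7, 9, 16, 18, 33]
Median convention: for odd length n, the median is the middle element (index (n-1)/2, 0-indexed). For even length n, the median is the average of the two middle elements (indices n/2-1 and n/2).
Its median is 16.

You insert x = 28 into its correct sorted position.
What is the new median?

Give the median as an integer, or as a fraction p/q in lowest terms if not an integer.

Answer: 17

Derivation:
Old list (sorted, length 5): [7, 9, 16, 18, 33]
Old median = 16
Insert x = 28
Old length odd (5). Middle was index 2 = 16.
New length even (6). New median = avg of two middle elements.
x = 28: 4 elements are < x, 1 elements are > x.
New sorted list: [7, 9, 16, 18, 28, 33]
New median = 17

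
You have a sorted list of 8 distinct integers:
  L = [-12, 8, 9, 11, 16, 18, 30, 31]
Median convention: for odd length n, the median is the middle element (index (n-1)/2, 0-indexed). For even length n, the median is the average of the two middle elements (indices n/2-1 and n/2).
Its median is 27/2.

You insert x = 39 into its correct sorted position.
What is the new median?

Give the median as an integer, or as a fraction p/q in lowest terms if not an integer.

Old list (sorted, length 8): [-12, 8, 9, 11, 16, 18, 30, 31]
Old median = 27/2
Insert x = 39
Old length even (8). Middle pair: indices 3,4 = 11,16.
New length odd (9). New median = single middle element.
x = 39: 8 elements are < x, 0 elements are > x.
New sorted list: [-12, 8, 9, 11, 16, 18, 30, 31, 39]
New median = 16

Answer: 16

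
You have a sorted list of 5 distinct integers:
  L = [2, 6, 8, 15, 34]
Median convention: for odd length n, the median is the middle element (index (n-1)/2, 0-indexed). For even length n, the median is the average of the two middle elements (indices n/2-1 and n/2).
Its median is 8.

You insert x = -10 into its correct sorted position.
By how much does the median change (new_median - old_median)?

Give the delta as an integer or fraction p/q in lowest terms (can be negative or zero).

Old median = 8
After inserting x = -10: new sorted = [-10, 2, 6, 8, 15, 34]
New median = 7
Delta = 7 - 8 = -1

Answer: -1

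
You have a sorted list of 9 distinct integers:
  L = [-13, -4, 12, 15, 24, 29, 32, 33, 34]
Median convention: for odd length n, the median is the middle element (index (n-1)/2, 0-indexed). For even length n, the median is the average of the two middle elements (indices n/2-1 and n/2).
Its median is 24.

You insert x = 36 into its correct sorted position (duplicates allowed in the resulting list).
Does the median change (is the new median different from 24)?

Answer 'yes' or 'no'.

Answer: yes

Derivation:
Old median = 24
Insert x = 36
New median = 53/2
Changed? yes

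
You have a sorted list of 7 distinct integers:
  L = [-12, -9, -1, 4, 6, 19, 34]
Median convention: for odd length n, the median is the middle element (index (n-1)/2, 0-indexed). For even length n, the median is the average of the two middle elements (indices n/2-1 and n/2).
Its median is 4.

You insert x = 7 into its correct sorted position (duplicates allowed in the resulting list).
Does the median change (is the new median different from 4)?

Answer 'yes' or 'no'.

Answer: yes

Derivation:
Old median = 4
Insert x = 7
New median = 5
Changed? yes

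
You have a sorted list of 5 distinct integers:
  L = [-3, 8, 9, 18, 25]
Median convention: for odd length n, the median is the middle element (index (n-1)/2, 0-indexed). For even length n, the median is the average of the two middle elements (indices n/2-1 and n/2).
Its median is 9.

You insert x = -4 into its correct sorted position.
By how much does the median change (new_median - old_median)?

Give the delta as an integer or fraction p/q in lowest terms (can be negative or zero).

Old median = 9
After inserting x = -4: new sorted = [-4, -3, 8, 9, 18, 25]
New median = 17/2
Delta = 17/2 - 9 = -1/2

Answer: -1/2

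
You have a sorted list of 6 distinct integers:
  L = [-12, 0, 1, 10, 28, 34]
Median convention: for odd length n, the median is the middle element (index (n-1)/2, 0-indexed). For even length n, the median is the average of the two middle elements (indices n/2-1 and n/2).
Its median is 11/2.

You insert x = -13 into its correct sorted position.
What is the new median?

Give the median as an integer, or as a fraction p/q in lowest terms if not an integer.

Answer: 1

Derivation:
Old list (sorted, length 6): [-12, 0, 1, 10, 28, 34]
Old median = 11/2
Insert x = -13
Old length even (6). Middle pair: indices 2,3 = 1,10.
New length odd (7). New median = single middle element.
x = -13: 0 elements are < x, 6 elements are > x.
New sorted list: [-13, -12, 0, 1, 10, 28, 34]
New median = 1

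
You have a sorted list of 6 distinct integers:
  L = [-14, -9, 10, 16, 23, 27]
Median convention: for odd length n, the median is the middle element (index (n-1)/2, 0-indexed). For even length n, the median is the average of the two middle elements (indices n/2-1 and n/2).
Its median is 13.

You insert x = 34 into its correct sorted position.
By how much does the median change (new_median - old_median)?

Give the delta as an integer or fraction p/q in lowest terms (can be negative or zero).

Old median = 13
After inserting x = 34: new sorted = [-14, -9, 10, 16, 23, 27, 34]
New median = 16
Delta = 16 - 13 = 3

Answer: 3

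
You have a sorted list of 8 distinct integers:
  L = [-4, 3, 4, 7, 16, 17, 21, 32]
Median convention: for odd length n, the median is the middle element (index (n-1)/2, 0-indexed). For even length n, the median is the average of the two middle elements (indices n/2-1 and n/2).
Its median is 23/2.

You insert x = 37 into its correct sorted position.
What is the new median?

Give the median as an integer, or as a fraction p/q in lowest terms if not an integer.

Answer: 16

Derivation:
Old list (sorted, length 8): [-4, 3, 4, 7, 16, 17, 21, 32]
Old median = 23/2
Insert x = 37
Old length even (8). Middle pair: indices 3,4 = 7,16.
New length odd (9). New median = single middle element.
x = 37: 8 elements are < x, 0 elements are > x.
New sorted list: [-4, 3, 4, 7, 16, 17, 21, 32, 37]
New median = 16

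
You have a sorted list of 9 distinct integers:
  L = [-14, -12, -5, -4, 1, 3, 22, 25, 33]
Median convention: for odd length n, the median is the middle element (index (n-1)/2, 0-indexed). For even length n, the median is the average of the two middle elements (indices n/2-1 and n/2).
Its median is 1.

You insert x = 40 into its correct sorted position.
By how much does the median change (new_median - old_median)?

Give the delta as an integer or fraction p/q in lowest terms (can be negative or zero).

Answer: 1

Derivation:
Old median = 1
After inserting x = 40: new sorted = [-14, -12, -5, -4, 1, 3, 22, 25, 33, 40]
New median = 2
Delta = 2 - 1 = 1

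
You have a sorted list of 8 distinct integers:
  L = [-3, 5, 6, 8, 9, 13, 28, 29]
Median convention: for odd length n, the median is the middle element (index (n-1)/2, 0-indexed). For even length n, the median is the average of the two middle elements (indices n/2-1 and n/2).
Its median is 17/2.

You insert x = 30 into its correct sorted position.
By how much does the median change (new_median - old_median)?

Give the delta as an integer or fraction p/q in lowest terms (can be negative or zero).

Old median = 17/2
After inserting x = 30: new sorted = [-3, 5, 6, 8, 9, 13, 28, 29, 30]
New median = 9
Delta = 9 - 17/2 = 1/2

Answer: 1/2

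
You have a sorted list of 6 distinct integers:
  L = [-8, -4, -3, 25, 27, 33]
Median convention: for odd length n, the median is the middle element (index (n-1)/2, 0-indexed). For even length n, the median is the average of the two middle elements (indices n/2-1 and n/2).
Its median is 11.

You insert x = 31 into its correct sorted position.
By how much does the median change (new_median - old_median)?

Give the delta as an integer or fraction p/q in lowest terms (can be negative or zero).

Answer: 14

Derivation:
Old median = 11
After inserting x = 31: new sorted = [-8, -4, -3, 25, 27, 31, 33]
New median = 25
Delta = 25 - 11 = 14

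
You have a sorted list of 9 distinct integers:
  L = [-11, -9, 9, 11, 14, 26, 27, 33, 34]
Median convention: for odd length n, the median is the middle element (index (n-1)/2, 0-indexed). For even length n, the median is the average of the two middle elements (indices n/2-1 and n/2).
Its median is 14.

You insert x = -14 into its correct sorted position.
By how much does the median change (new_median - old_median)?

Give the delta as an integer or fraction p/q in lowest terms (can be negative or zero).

Old median = 14
After inserting x = -14: new sorted = [-14, -11, -9, 9, 11, 14, 26, 27, 33, 34]
New median = 25/2
Delta = 25/2 - 14 = -3/2

Answer: -3/2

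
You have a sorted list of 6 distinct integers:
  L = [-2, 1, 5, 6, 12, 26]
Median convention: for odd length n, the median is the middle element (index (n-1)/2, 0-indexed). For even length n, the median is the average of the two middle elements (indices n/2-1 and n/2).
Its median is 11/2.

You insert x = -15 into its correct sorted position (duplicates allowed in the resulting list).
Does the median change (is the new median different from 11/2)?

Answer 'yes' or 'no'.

Old median = 11/2
Insert x = -15
New median = 5
Changed? yes

Answer: yes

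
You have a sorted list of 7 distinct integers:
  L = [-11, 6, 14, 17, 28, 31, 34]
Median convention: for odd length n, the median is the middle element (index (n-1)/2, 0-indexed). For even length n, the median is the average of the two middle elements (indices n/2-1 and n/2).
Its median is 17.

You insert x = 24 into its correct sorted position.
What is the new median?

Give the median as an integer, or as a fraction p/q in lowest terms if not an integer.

Answer: 41/2

Derivation:
Old list (sorted, length 7): [-11, 6, 14, 17, 28, 31, 34]
Old median = 17
Insert x = 24
Old length odd (7). Middle was index 3 = 17.
New length even (8). New median = avg of two middle elements.
x = 24: 4 elements are < x, 3 elements are > x.
New sorted list: [-11, 6, 14, 17, 24, 28, 31, 34]
New median = 41/2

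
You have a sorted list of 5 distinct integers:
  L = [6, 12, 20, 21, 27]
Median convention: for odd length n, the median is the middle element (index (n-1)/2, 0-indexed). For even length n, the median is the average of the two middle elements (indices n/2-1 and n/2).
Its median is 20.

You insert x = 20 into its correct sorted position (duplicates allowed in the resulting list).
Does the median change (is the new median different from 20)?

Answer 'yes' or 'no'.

Old median = 20
Insert x = 20
New median = 20
Changed? no

Answer: no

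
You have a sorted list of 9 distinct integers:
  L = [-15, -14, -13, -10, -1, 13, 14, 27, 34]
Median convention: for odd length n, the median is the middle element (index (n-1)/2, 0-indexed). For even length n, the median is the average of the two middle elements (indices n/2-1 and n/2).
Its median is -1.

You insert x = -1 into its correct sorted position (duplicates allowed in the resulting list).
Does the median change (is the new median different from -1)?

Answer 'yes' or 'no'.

Answer: no

Derivation:
Old median = -1
Insert x = -1
New median = -1
Changed? no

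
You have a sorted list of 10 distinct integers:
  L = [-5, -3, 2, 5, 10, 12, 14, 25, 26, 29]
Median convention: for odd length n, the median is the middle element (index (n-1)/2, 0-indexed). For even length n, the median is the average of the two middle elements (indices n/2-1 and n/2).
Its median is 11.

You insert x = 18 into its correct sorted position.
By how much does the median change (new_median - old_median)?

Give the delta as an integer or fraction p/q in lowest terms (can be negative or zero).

Answer: 1

Derivation:
Old median = 11
After inserting x = 18: new sorted = [-5, -3, 2, 5, 10, 12, 14, 18, 25, 26, 29]
New median = 12
Delta = 12 - 11 = 1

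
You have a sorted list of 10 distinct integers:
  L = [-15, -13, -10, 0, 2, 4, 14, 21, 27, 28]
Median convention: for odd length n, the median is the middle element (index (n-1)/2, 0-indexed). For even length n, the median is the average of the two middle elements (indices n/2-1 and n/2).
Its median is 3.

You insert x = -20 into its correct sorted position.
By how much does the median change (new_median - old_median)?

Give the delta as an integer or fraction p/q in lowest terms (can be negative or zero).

Old median = 3
After inserting x = -20: new sorted = [-20, -15, -13, -10, 0, 2, 4, 14, 21, 27, 28]
New median = 2
Delta = 2 - 3 = -1

Answer: -1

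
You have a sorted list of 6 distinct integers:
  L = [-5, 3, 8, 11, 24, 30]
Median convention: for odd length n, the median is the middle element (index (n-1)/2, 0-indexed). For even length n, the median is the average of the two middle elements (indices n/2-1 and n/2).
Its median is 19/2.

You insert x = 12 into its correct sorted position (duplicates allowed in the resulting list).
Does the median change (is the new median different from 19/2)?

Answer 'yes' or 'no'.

Old median = 19/2
Insert x = 12
New median = 11
Changed? yes

Answer: yes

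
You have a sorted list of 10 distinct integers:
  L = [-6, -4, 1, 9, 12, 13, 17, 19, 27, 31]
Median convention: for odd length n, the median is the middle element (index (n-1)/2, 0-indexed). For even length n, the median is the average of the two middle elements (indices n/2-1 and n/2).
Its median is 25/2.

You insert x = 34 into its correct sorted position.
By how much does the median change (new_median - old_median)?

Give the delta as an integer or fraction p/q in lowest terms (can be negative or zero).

Old median = 25/2
After inserting x = 34: new sorted = [-6, -4, 1, 9, 12, 13, 17, 19, 27, 31, 34]
New median = 13
Delta = 13 - 25/2 = 1/2

Answer: 1/2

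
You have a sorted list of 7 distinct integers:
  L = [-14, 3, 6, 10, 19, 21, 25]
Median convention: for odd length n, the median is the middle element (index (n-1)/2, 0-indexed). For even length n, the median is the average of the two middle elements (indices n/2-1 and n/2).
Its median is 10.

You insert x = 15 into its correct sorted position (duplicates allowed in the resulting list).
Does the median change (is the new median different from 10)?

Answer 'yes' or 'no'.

Old median = 10
Insert x = 15
New median = 25/2
Changed? yes

Answer: yes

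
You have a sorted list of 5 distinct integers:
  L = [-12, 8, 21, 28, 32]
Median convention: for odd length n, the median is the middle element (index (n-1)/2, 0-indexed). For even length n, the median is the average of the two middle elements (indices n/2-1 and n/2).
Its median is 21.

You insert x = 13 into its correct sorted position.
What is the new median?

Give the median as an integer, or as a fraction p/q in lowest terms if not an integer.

Answer: 17

Derivation:
Old list (sorted, length 5): [-12, 8, 21, 28, 32]
Old median = 21
Insert x = 13
Old length odd (5). Middle was index 2 = 21.
New length even (6). New median = avg of two middle elements.
x = 13: 2 elements are < x, 3 elements are > x.
New sorted list: [-12, 8, 13, 21, 28, 32]
New median = 17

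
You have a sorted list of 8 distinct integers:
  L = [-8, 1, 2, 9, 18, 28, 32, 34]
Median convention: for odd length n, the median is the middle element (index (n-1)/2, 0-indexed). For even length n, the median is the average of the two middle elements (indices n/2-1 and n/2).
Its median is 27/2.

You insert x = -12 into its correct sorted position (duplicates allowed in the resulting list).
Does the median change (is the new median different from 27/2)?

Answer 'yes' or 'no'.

Answer: yes

Derivation:
Old median = 27/2
Insert x = -12
New median = 9
Changed? yes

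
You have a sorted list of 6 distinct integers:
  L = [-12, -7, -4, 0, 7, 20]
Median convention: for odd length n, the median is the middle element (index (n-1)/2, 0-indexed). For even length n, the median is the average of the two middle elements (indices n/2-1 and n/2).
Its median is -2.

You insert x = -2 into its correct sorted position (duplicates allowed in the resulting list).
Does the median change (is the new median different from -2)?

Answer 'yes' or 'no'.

Answer: no

Derivation:
Old median = -2
Insert x = -2
New median = -2
Changed? no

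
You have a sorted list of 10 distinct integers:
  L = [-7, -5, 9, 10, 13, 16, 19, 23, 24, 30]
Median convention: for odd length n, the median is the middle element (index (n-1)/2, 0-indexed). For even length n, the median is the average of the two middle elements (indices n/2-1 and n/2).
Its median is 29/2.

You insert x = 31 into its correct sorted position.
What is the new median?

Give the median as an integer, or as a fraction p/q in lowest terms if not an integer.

Answer: 16

Derivation:
Old list (sorted, length 10): [-7, -5, 9, 10, 13, 16, 19, 23, 24, 30]
Old median = 29/2
Insert x = 31
Old length even (10). Middle pair: indices 4,5 = 13,16.
New length odd (11). New median = single middle element.
x = 31: 10 elements are < x, 0 elements are > x.
New sorted list: [-7, -5, 9, 10, 13, 16, 19, 23, 24, 30, 31]
New median = 16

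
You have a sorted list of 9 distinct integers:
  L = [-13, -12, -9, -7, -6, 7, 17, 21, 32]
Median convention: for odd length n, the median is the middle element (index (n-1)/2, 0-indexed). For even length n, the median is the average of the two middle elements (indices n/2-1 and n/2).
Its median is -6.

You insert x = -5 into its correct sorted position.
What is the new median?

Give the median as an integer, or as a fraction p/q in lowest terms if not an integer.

Answer: -11/2

Derivation:
Old list (sorted, length 9): [-13, -12, -9, -7, -6, 7, 17, 21, 32]
Old median = -6
Insert x = -5
Old length odd (9). Middle was index 4 = -6.
New length even (10). New median = avg of two middle elements.
x = -5: 5 elements are < x, 4 elements are > x.
New sorted list: [-13, -12, -9, -7, -6, -5, 7, 17, 21, 32]
New median = -11/2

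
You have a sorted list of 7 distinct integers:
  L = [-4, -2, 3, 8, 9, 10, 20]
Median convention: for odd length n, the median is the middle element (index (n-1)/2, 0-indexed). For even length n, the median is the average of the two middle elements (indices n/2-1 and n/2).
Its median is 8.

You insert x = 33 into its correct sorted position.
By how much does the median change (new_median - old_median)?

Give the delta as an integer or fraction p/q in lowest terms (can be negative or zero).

Old median = 8
After inserting x = 33: new sorted = [-4, -2, 3, 8, 9, 10, 20, 33]
New median = 17/2
Delta = 17/2 - 8 = 1/2

Answer: 1/2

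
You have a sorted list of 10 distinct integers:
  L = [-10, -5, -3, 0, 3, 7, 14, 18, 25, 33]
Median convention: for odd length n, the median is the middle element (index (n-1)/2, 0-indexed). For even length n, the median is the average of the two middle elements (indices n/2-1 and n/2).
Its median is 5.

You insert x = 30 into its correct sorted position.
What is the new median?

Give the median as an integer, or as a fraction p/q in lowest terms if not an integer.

Answer: 7

Derivation:
Old list (sorted, length 10): [-10, -5, -3, 0, 3, 7, 14, 18, 25, 33]
Old median = 5
Insert x = 30
Old length even (10). Middle pair: indices 4,5 = 3,7.
New length odd (11). New median = single middle element.
x = 30: 9 elements are < x, 1 elements are > x.
New sorted list: [-10, -5, -3, 0, 3, 7, 14, 18, 25, 30, 33]
New median = 7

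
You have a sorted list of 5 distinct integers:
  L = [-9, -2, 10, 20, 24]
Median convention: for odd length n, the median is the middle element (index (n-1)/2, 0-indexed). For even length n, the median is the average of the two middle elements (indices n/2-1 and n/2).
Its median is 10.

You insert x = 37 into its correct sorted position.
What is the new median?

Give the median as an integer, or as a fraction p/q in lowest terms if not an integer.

Old list (sorted, length 5): [-9, -2, 10, 20, 24]
Old median = 10
Insert x = 37
Old length odd (5). Middle was index 2 = 10.
New length even (6). New median = avg of two middle elements.
x = 37: 5 elements are < x, 0 elements are > x.
New sorted list: [-9, -2, 10, 20, 24, 37]
New median = 15

Answer: 15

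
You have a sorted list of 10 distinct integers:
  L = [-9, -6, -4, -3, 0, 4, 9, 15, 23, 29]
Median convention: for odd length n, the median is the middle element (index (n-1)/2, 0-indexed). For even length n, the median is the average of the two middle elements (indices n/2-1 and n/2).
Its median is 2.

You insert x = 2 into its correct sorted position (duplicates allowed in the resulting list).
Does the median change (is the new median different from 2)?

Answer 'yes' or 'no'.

Old median = 2
Insert x = 2
New median = 2
Changed? no

Answer: no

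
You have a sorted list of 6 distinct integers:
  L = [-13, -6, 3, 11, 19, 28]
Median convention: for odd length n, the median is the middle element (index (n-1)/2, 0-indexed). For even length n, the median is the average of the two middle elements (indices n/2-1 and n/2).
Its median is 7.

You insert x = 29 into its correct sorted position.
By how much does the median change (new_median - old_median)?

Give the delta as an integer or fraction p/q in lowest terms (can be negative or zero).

Answer: 4

Derivation:
Old median = 7
After inserting x = 29: new sorted = [-13, -6, 3, 11, 19, 28, 29]
New median = 11
Delta = 11 - 7 = 4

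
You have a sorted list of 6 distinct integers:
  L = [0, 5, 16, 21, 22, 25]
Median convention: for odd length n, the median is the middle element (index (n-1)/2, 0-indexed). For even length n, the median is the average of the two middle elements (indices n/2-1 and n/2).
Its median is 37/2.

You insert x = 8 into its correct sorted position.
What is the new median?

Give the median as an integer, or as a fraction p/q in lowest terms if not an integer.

Old list (sorted, length 6): [0, 5, 16, 21, 22, 25]
Old median = 37/2
Insert x = 8
Old length even (6). Middle pair: indices 2,3 = 16,21.
New length odd (7). New median = single middle element.
x = 8: 2 elements are < x, 4 elements are > x.
New sorted list: [0, 5, 8, 16, 21, 22, 25]
New median = 16

Answer: 16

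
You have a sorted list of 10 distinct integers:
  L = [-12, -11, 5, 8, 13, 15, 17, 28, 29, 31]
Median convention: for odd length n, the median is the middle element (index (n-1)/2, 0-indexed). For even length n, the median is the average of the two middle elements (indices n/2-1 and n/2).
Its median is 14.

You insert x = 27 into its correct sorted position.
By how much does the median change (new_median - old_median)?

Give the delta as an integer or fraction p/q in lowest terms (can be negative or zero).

Answer: 1

Derivation:
Old median = 14
After inserting x = 27: new sorted = [-12, -11, 5, 8, 13, 15, 17, 27, 28, 29, 31]
New median = 15
Delta = 15 - 14 = 1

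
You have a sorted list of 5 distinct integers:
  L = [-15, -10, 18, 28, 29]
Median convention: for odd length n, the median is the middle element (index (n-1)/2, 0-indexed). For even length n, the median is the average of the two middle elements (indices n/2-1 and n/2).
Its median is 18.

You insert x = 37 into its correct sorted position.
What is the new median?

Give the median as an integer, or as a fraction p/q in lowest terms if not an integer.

Old list (sorted, length 5): [-15, -10, 18, 28, 29]
Old median = 18
Insert x = 37
Old length odd (5). Middle was index 2 = 18.
New length even (6). New median = avg of two middle elements.
x = 37: 5 elements are < x, 0 elements are > x.
New sorted list: [-15, -10, 18, 28, 29, 37]
New median = 23

Answer: 23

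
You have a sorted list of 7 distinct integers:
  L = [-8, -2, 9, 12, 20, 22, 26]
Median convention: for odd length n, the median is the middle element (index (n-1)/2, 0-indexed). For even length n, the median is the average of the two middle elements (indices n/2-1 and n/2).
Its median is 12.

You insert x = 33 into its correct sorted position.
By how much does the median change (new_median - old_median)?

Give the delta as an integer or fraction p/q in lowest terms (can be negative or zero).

Answer: 4

Derivation:
Old median = 12
After inserting x = 33: new sorted = [-8, -2, 9, 12, 20, 22, 26, 33]
New median = 16
Delta = 16 - 12 = 4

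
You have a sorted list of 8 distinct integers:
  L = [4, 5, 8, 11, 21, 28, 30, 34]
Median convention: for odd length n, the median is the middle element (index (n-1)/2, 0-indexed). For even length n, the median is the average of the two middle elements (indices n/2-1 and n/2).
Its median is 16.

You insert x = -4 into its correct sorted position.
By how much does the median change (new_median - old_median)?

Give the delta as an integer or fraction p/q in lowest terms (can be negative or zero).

Answer: -5

Derivation:
Old median = 16
After inserting x = -4: new sorted = [-4, 4, 5, 8, 11, 21, 28, 30, 34]
New median = 11
Delta = 11 - 16 = -5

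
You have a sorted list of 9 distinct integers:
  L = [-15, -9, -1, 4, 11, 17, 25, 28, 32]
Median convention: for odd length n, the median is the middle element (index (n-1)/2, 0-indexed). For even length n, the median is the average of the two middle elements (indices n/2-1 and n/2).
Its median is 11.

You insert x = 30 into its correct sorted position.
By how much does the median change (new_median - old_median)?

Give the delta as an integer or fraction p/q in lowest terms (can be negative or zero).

Old median = 11
After inserting x = 30: new sorted = [-15, -9, -1, 4, 11, 17, 25, 28, 30, 32]
New median = 14
Delta = 14 - 11 = 3

Answer: 3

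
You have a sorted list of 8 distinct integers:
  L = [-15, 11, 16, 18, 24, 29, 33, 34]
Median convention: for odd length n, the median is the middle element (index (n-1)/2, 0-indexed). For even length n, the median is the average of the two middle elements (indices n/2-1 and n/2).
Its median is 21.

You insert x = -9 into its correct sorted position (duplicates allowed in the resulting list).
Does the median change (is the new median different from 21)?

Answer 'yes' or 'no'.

Old median = 21
Insert x = -9
New median = 18
Changed? yes

Answer: yes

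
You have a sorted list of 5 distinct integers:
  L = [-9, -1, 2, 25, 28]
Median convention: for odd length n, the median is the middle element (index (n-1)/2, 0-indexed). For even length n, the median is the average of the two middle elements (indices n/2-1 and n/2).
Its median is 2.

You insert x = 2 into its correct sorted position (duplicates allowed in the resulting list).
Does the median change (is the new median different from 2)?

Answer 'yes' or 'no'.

Answer: no

Derivation:
Old median = 2
Insert x = 2
New median = 2
Changed? no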